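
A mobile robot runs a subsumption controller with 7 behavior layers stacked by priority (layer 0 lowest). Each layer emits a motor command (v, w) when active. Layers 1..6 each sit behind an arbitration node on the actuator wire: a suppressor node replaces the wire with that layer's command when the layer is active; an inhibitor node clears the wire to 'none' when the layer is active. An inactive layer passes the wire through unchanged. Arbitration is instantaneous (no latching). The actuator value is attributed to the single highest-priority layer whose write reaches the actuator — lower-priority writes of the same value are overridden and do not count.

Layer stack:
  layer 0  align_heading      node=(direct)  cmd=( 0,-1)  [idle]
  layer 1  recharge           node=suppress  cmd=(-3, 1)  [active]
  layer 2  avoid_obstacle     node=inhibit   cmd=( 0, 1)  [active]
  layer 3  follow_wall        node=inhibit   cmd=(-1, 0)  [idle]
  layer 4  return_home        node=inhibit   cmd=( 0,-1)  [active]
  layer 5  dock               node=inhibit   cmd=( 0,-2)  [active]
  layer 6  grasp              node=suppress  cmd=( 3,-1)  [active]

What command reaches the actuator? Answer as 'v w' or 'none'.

L0 align_heading: idle → wire = none
L1 recharge: active, suppressor → wire = (-3, 1)
L2 avoid_obstacle: active, inhibitor → wire = none
L3 follow_wall: idle → wire stays none
L4 return_home: active, inhibitor → wire = none
L5 dock: active, inhibitor → wire = none
L6 grasp: active, suppressor → wire = (3, -1)
actuator = (3, -1)

3 -1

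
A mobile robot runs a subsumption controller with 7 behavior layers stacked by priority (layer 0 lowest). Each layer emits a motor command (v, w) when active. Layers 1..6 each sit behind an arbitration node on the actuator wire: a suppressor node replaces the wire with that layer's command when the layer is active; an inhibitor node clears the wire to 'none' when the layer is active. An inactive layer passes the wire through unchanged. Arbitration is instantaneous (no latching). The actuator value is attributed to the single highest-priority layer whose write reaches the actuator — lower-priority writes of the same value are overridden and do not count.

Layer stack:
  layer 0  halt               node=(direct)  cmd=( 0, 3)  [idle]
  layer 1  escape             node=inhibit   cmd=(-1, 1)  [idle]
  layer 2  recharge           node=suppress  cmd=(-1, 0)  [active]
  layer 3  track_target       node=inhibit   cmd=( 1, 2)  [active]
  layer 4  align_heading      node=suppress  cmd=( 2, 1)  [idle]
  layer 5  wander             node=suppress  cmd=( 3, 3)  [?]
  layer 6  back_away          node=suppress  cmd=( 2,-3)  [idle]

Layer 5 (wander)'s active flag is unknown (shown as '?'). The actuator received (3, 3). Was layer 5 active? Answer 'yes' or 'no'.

If layer 5 is active=yes:
  actuator would be (3, 3)
If layer 5 is active=no:
  actuator would be none
Observed (3, 3), so layer 5 was active.

yes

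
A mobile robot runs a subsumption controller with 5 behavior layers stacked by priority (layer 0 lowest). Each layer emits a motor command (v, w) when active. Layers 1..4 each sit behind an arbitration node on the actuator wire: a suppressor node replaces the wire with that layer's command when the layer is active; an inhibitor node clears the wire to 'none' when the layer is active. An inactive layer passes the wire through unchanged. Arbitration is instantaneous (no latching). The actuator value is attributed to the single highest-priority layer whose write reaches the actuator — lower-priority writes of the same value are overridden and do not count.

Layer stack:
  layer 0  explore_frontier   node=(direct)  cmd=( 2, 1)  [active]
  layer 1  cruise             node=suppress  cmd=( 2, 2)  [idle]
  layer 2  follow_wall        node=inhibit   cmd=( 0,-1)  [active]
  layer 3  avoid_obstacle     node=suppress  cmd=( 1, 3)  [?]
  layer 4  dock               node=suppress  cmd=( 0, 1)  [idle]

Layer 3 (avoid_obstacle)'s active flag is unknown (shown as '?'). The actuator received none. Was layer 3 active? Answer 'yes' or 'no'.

If layer 3 is active=yes:
  actuator would be (1, 3)
If layer 3 is active=no:
  actuator would be none
Observed none, so layer 3 was idle.

no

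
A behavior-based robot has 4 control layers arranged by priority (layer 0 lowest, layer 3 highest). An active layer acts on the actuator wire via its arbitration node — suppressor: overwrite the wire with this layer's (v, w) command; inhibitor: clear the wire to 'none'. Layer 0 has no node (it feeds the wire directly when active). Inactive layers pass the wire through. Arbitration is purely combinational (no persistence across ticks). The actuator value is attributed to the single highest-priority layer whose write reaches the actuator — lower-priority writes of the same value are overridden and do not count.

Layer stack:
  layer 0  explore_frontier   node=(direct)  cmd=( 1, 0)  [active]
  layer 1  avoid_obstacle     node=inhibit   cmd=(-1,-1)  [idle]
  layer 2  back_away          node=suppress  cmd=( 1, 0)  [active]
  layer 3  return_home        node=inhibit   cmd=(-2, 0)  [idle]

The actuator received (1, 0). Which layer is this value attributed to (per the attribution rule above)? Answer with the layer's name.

[0] explore_frontier on; wire := (1, 0)
[1] avoid_obstacle off; pass (1, 0)
[2] back_away on (suppress); wire := (1, 0)
[3] return_home off; pass (1, 0)
output (1, 0)
last writer: layer 2 = back_away

back_away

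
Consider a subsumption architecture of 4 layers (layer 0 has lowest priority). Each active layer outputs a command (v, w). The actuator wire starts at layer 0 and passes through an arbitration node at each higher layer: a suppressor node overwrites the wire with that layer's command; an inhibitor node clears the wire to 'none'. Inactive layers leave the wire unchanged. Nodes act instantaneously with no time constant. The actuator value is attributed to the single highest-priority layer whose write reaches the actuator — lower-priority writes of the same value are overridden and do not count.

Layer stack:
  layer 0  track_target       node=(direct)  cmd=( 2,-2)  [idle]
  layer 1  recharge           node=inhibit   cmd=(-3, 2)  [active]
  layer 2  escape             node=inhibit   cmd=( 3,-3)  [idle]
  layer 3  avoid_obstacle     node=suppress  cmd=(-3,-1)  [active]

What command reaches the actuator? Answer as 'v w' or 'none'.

-3 -1

L0 track_target: idle → wire = none
L1 recharge: active, inhibitor → wire = none
L2 escape: idle → wire stays none
L3 avoid_obstacle: active, suppressor → wire = (-3, -1)
actuator = (-3, -1)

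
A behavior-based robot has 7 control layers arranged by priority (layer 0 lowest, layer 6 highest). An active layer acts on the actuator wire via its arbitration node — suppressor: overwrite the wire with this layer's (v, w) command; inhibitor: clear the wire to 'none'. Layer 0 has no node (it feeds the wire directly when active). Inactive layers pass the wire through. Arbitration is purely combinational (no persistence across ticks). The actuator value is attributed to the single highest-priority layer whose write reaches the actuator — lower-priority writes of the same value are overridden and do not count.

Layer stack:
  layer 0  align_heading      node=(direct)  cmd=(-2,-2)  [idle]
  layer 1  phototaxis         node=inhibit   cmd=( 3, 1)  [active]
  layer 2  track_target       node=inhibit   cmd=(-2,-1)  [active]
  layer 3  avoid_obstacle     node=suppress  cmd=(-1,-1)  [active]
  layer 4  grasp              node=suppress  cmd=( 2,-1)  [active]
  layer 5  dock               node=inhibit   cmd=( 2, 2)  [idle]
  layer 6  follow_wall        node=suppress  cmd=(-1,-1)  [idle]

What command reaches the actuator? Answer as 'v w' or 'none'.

2 -1

layer 0 (align_heading) idle — none
layer 1 (phototaxis) active — inhibits: none
layer 2 (track_target) active — inhibits: none
layer 3 (avoid_obstacle) active — suppresses: (-1, -1)
layer 4 (grasp) active — suppresses: (2, -1)
layer 5 (dock) idle — unchanged: (2, -1)
layer 6 (follow_wall) idle — unchanged: (2, -1)
→ actuator (2, -1)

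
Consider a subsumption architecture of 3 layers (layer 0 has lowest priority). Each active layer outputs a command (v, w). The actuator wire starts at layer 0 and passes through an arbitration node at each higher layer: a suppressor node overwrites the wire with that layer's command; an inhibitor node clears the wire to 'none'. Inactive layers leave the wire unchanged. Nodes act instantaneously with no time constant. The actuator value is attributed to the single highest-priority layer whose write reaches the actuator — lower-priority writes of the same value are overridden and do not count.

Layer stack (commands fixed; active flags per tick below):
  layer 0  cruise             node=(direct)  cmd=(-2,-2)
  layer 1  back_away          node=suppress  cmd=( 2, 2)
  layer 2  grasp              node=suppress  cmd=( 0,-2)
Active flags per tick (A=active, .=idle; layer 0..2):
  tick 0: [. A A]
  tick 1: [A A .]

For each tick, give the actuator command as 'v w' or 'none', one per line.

tick 0:
  layer 0 (cruise) idle — none
  layer 1 (back_away) active — suppresses: (2, 2)
  layer 2 (grasp) active — suppresses: (0, -2)
  → actuator (0, -2)
tick 1:
  layer 0 (cruise) active — direct: (-2, -2)
  layer 1 (back_away) active — suppresses: (2, 2)
  layer 2 (grasp) idle — unchanged: (2, 2)
  → actuator (2, 2)

0 -2
2 2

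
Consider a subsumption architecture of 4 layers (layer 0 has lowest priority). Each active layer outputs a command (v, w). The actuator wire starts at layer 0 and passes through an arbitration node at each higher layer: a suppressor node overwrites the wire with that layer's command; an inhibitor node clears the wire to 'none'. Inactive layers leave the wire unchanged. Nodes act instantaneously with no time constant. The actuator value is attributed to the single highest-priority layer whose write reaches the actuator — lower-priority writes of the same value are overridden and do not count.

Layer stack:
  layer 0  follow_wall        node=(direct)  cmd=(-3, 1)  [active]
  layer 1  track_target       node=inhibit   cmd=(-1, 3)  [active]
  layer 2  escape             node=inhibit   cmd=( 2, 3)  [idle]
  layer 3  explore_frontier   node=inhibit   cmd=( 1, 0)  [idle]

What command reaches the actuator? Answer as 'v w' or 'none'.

L0 follow_wall: active, feeds wire = (-3, 1)
L1 track_target: active, inhibitor → wire = none
L2 escape: idle → wire stays none
L3 explore_frontier: idle → wire stays none
actuator = none

none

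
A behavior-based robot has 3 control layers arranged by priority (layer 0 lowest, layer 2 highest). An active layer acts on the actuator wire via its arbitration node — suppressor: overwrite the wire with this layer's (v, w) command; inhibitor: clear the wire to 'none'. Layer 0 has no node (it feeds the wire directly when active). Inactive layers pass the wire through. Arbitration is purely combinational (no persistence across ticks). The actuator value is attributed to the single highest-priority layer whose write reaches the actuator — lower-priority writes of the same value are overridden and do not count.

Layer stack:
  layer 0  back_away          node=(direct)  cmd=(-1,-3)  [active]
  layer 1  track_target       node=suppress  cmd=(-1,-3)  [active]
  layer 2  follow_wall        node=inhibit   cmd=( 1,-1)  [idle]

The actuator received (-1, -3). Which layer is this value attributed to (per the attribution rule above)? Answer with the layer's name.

track_target

[0] back_away on; wire := (-1, -3)
[1] track_target on (suppress); wire := (-1, -3)
[2] follow_wall off; pass (-1, -3)
output (-1, -3)
last writer: layer 1 = track_target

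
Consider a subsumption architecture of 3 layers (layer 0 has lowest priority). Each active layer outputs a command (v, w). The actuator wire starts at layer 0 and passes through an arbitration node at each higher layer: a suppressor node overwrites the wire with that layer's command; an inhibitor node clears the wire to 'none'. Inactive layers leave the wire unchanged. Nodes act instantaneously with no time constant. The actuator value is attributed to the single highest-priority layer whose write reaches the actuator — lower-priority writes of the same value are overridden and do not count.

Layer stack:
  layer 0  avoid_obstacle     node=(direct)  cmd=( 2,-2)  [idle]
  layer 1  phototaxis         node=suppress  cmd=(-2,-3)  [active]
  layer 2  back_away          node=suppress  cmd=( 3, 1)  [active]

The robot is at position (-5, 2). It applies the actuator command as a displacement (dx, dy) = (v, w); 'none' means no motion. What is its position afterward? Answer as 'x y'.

[0] avoid_obstacle off; wire := none
[1] phototaxis on (suppress); wire := (-2, -3)
[2] back_away on (suppress); wire := (3, 1)
output (3, 1)
position: (-5, 2) + (3, 1) = (-2, 3)

-2 3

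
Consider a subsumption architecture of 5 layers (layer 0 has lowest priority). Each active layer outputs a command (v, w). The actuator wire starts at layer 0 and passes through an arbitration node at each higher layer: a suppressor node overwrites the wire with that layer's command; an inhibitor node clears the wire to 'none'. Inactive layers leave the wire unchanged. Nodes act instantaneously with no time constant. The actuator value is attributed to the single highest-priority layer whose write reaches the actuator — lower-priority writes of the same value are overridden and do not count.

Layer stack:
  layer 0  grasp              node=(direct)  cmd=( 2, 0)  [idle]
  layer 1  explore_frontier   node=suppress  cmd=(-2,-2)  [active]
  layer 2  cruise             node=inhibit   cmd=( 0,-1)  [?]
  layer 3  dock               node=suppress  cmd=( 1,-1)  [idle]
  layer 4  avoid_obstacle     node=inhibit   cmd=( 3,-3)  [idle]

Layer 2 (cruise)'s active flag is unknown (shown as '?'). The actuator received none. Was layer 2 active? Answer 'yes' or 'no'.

yes

If layer 2 is active=yes:
  actuator would be none
If layer 2 is active=no:
  actuator would be (-2, -2)
Observed none, so layer 2 was active.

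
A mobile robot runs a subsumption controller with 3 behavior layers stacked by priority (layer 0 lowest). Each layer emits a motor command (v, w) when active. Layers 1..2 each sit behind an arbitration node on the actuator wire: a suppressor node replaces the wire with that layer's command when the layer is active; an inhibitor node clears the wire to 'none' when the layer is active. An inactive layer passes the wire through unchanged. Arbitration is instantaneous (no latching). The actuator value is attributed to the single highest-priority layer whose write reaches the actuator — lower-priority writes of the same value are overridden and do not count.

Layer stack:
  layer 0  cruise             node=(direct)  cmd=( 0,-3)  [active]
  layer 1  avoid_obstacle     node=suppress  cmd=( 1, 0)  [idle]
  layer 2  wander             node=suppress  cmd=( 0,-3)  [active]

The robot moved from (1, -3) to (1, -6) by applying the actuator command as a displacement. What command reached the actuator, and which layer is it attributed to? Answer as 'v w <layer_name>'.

displacement = (1, -6) − (1, -3) = (0, -3)
L0 cruise: active, feeds wire = (0, -3)
L1 avoid_obstacle: idle → wire stays (0, -3)
L2 wander: active, suppressor → wire = (0, -3)
actuator = (0, -3) — from layer 2 (wander)

0 -3 wander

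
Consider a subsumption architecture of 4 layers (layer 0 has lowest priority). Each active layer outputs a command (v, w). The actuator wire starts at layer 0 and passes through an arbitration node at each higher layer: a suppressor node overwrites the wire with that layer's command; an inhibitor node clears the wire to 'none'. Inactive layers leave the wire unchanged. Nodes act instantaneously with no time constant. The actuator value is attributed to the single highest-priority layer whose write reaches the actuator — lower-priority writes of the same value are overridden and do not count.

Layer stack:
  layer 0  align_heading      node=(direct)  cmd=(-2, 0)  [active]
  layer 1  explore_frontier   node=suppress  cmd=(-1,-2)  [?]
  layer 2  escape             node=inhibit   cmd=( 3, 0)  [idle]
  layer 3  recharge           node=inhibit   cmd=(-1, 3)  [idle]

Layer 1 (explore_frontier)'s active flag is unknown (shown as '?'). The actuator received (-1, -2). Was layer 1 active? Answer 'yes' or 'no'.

yes

If layer 1 is active=yes:
  actuator would be (-1, -2)
If layer 1 is active=no:
  actuator would be (-2, 0)
Observed (-1, -2), so layer 1 was active.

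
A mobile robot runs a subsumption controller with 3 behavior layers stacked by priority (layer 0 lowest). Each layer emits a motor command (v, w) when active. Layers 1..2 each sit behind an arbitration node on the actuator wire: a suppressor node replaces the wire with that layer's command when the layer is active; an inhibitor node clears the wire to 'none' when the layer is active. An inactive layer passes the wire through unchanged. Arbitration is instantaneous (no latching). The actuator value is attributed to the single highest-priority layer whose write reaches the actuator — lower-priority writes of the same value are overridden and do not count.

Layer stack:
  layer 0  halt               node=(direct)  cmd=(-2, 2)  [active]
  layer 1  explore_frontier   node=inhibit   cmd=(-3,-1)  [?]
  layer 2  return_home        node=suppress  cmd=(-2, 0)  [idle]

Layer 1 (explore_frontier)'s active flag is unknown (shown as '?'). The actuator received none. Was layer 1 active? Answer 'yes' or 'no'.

If layer 1 is active=yes:
  actuator would be none
If layer 1 is active=no:
  actuator would be (-2, 2)
Observed none, so layer 1 was active.

yes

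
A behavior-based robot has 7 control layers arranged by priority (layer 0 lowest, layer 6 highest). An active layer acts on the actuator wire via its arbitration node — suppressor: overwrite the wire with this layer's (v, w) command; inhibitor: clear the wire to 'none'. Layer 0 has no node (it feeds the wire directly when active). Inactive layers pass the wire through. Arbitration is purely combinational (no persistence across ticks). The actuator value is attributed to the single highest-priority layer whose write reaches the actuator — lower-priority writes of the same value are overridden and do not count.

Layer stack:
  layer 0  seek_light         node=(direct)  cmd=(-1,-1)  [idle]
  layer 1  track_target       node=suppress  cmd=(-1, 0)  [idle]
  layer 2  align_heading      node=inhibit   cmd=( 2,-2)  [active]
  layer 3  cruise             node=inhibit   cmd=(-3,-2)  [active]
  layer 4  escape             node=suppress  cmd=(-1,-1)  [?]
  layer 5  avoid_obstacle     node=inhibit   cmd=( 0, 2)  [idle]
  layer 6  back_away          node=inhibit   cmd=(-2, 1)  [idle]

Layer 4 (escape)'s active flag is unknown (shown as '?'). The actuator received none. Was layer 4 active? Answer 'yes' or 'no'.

If layer 4 is active=yes:
  actuator would be (-1, -1)
If layer 4 is active=no:
  actuator would be none
Observed none, so layer 4 was idle.

no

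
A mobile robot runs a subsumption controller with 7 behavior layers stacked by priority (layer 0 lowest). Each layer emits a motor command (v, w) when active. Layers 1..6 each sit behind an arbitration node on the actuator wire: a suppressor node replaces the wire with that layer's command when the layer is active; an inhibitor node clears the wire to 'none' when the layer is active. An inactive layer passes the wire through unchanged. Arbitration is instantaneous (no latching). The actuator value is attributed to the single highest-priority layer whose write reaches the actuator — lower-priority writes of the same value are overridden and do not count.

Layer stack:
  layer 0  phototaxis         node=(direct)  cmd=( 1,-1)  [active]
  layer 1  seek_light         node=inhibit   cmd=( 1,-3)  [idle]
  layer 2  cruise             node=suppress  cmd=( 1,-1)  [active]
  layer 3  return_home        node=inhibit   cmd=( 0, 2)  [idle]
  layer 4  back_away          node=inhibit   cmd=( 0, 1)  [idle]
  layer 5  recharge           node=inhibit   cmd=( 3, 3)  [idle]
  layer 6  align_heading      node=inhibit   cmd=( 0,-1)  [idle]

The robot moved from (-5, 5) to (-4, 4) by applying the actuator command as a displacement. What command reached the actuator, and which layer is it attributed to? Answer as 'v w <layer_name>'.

displacement = (-4, 4) − (-5, 5) = (1, -1)
layer 0 (phototaxis) active — direct: (1, -1)
layer 1 (seek_light) idle — unchanged: (1, -1)
layer 2 (cruise) active — suppresses: (1, -1)
layer 3 (return_home) idle — unchanged: (1, -1)
layer 4 (back_away) idle — unchanged: (1, -1)
layer 5 (recharge) idle — unchanged: (1, -1)
layer 6 (align_heading) idle — unchanged: (1, -1)
→ actuator (1, -1) — from layer 2 (cruise)

1 -1 cruise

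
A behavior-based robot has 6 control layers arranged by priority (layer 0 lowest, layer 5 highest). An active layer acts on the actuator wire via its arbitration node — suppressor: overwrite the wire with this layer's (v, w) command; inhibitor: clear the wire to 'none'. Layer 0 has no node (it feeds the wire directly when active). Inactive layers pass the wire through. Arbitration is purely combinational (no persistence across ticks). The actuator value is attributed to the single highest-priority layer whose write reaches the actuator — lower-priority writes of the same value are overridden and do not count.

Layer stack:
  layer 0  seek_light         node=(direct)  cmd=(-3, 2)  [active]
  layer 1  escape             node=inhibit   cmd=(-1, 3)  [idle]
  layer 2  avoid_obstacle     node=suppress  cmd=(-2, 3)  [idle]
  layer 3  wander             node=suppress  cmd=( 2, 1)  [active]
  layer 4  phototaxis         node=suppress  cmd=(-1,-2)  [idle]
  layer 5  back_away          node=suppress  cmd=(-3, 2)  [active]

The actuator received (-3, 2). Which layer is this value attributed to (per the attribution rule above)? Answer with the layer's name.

layer 0 (seek_light) active — direct: (-3, 2)
layer 1 (escape) idle — unchanged: (-3, 2)
layer 2 (avoid_obstacle) idle — unchanged: (-3, 2)
layer 3 (wander) active — suppresses: (2, 1)
layer 4 (phototaxis) idle — unchanged: (2, 1)
layer 5 (back_away) active — suppresses: (-3, 2)
→ actuator (-3, 2)
last writer: layer 5 = back_away

back_away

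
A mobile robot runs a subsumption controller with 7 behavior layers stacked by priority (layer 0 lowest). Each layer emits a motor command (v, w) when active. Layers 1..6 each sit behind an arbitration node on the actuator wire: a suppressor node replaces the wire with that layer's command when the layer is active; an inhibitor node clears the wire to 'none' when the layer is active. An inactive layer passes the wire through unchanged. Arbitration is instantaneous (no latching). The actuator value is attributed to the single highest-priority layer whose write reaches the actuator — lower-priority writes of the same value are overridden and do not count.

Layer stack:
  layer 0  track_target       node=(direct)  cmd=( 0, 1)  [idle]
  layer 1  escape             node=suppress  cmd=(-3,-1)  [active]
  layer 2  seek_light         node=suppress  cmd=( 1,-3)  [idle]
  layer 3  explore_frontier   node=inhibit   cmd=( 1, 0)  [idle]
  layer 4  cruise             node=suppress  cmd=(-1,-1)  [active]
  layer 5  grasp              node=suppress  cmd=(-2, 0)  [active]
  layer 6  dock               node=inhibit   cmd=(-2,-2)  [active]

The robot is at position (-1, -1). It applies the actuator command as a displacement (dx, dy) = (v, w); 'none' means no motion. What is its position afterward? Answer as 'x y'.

-1 -1

[0] track_target off; wire := none
[1] escape on (suppress); wire := (-3, -1)
[2] seek_light off; pass (-3, -1)
[3] explore_frontier off; pass (-3, -1)
[4] cruise on (suppress); wire := (-1, -1)
[5] grasp on (suppress); wire := (-2, 0)
[6] dock on (inhibit); wire := none
output none
position: (-1, -1) + none = (-1, -1)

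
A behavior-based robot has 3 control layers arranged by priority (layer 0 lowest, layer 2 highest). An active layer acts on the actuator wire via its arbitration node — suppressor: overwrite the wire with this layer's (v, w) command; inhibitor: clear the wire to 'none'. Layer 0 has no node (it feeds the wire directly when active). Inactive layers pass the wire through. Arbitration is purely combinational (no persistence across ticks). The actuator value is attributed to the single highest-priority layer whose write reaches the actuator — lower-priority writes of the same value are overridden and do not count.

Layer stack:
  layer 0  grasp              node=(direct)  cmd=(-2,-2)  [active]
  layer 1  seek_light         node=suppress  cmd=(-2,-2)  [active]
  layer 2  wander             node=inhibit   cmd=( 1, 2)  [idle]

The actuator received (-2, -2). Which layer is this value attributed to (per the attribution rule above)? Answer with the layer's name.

layer 0 (grasp) active — direct: (-2, -2)
layer 1 (seek_light) active — suppresses: (-2, -2)
layer 2 (wander) idle — unchanged: (-2, -2)
→ actuator (-2, -2)
last writer: layer 1 = seek_light

seek_light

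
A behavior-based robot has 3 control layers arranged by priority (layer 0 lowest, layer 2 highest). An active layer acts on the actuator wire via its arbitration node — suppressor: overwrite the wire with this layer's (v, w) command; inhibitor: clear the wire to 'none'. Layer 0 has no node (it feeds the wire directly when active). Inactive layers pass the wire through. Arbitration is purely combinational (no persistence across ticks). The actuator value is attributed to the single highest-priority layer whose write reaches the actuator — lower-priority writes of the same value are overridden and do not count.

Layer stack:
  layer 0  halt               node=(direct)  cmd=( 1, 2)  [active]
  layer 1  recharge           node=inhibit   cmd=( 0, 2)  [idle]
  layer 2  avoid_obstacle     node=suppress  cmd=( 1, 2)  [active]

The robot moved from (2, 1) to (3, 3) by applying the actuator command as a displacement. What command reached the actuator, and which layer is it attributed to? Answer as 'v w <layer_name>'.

displacement = (3, 3) − (2, 1) = (1, 2)
L0 halt: active, feeds wire = (1, 2)
L1 recharge: idle → wire stays (1, 2)
L2 avoid_obstacle: active, suppressor → wire = (1, 2)
actuator = (1, 2) — from layer 2 (avoid_obstacle)

1 2 avoid_obstacle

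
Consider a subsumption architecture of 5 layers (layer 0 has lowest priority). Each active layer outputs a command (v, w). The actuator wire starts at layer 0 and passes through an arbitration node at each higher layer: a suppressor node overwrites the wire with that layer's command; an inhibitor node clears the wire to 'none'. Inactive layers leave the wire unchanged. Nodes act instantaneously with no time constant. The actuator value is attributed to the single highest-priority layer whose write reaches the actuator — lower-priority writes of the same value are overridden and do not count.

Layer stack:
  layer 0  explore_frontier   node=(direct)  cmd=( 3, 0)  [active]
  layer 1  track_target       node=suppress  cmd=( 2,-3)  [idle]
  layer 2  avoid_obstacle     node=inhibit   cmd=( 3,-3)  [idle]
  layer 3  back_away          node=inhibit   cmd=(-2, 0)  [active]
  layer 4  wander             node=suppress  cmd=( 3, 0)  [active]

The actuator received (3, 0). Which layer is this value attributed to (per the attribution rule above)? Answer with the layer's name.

layer 0 (explore_frontier) active — direct: (3, 0)
layer 1 (track_target) idle — unchanged: (3, 0)
layer 2 (avoid_obstacle) idle — unchanged: (3, 0)
layer 3 (back_away) active — inhibits: none
layer 4 (wander) active — suppresses: (3, 0)
→ actuator (3, 0)
last writer: layer 4 = wander

wander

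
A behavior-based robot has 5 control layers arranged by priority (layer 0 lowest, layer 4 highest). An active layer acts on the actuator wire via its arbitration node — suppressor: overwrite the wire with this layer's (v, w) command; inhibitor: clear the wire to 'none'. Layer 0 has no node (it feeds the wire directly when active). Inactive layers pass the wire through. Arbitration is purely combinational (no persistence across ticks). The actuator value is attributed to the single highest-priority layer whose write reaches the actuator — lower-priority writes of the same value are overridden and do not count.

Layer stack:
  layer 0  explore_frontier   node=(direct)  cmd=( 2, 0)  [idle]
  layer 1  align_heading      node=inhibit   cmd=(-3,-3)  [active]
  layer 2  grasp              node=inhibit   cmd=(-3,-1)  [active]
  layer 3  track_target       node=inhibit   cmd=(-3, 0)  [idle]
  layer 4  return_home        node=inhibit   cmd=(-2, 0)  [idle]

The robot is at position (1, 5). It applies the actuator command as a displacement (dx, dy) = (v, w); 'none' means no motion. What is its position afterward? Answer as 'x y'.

1 5

[0] explore_frontier off; wire := none
[1] align_heading on (inhibit); wire := none
[2] grasp on (inhibit); wire := none
[3] track_target off; pass none
[4] return_home off; pass none
output none
position: (1, 5) + none = (1, 5)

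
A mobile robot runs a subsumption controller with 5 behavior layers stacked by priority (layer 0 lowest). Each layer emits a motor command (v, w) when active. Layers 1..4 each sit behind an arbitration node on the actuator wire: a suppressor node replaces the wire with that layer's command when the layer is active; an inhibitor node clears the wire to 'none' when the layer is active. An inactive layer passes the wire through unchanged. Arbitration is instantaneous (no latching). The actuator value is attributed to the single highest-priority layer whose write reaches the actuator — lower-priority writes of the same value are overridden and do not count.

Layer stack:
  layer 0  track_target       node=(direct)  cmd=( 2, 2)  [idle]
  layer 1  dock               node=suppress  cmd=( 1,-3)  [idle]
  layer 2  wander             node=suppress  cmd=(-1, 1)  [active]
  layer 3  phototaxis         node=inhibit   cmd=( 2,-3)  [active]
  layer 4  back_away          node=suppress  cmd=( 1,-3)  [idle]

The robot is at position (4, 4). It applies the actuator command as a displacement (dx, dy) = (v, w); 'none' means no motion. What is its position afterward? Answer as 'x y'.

layer 0 (track_target) idle — none
layer 1 (dock) idle — unchanged: none
layer 2 (wander) active — suppresses: (-1, 1)
layer 3 (phototaxis) active — inhibits: none
layer 4 (back_away) idle — unchanged: none
→ actuator none
position: (4, 4) + none = (4, 4)

4 4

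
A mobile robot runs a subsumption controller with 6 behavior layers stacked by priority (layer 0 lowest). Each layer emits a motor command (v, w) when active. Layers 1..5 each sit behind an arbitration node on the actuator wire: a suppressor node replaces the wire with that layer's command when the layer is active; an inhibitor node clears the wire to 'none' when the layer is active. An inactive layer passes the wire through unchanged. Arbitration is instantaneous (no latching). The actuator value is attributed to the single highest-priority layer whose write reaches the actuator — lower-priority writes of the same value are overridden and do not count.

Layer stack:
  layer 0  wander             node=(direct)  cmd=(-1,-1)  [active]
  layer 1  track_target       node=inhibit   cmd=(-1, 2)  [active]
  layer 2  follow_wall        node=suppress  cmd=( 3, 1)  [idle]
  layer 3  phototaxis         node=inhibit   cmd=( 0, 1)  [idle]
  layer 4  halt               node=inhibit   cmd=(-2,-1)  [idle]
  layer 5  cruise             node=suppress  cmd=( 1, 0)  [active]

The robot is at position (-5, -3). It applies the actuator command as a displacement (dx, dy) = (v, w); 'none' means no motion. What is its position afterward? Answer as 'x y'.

-4 -3

layer 0 (wander) active — direct: (-1, -1)
layer 1 (track_target) active — inhibits: none
layer 2 (follow_wall) idle — unchanged: none
layer 3 (phototaxis) idle — unchanged: none
layer 4 (halt) idle — unchanged: none
layer 5 (cruise) active — suppresses: (1, 0)
→ actuator (1, 0)
position: (-5, -3) + (1, 0) = (-4, -3)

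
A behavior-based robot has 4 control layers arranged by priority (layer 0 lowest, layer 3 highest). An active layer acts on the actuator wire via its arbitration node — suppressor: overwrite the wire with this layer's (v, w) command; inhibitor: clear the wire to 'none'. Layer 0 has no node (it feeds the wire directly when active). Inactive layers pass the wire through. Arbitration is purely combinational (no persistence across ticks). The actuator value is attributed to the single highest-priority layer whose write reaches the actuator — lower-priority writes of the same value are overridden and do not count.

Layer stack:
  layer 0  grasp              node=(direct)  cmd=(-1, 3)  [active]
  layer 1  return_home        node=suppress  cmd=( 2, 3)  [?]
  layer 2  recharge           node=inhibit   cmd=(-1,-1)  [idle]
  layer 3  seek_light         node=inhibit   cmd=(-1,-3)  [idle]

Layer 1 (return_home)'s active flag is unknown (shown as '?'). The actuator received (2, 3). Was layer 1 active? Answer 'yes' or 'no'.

yes

If layer 1 is active=yes:
  actuator would be (2, 3)
If layer 1 is active=no:
  actuator would be (-1, 3)
Observed (2, 3), so layer 1 was active.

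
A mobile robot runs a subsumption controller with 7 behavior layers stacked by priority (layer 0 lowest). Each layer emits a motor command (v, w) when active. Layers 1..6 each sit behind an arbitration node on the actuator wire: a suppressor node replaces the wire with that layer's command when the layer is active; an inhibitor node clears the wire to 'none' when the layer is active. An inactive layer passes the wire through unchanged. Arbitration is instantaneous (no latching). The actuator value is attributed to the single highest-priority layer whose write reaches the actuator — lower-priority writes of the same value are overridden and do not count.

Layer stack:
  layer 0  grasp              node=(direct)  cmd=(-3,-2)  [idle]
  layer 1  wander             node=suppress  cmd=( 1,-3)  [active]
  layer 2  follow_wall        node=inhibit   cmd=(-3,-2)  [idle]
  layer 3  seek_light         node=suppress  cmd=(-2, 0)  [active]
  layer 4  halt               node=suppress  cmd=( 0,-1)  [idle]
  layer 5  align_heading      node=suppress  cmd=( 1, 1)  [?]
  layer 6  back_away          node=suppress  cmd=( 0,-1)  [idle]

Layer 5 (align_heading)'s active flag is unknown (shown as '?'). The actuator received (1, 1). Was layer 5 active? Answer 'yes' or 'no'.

If layer 5 is active=yes:
  actuator would be (1, 1)
If layer 5 is active=no:
  actuator would be (-2, 0)
Observed (1, 1), so layer 5 was active.

yes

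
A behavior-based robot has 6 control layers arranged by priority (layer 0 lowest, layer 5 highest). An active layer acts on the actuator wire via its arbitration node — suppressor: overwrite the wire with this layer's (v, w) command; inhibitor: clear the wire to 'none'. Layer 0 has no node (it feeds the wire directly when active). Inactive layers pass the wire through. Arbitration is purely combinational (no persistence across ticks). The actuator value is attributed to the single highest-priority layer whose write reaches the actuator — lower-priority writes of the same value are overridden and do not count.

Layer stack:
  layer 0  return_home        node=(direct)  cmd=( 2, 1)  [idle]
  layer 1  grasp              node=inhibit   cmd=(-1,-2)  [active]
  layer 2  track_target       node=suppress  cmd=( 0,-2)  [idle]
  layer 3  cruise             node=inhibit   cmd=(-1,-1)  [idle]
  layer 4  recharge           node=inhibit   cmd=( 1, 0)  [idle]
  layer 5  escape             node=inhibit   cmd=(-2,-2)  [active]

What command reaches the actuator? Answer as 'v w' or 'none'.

none

L0 return_home: idle → wire = none
L1 grasp: active, inhibitor → wire = none
L2 track_target: idle → wire stays none
L3 cruise: idle → wire stays none
L4 recharge: idle → wire stays none
L5 escape: active, inhibitor → wire = none
actuator = none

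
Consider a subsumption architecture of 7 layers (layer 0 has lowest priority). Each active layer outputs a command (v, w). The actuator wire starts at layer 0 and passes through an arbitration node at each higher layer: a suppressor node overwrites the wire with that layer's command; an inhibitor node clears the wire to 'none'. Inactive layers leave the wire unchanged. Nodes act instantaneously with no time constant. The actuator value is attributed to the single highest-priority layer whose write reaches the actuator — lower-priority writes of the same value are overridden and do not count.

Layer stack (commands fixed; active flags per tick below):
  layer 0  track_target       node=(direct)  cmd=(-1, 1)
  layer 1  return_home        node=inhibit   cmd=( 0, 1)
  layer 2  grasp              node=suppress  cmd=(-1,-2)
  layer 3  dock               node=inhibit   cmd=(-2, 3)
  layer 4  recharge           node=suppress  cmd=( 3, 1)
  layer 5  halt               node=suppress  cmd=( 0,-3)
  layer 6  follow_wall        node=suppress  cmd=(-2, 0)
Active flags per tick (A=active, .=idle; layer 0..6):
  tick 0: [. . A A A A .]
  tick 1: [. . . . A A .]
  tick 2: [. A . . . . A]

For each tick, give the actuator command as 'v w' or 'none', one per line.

tick 0:
  layer 0 (track_target) idle — none
  layer 1 (return_home) idle — unchanged: none
  layer 2 (grasp) active — suppresses: (-1, -2)
  layer 3 (dock) active — inhibits: none
  layer 4 (recharge) active — suppresses: (3, 1)
  layer 5 (halt) active — suppresses: (0, -3)
  layer 6 (follow_wall) idle — unchanged: (0, -3)
  → actuator (0, -3)
tick 1:
  layer 0 (track_target) idle — none
  layer 1 (return_home) idle — unchanged: none
  layer 2 (grasp) idle — unchanged: none
  layer 3 (dock) idle — unchanged: none
  layer 4 (recharge) active — suppresses: (3, 1)
  layer 5 (halt) active — suppresses: (0, -3)
  layer 6 (follow_wall) idle — unchanged: (0, -3)
  → actuator (0, -3)
tick 2:
  layer 0 (track_target) idle — none
  layer 1 (return_home) active — inhibits: none
  layer 2 (grasp) idle — unchanged: none
  layer 3 (dock) idle — unchanged: none
  layer 4 (recharge) idle — unchanged: none
  layer 5 (halt) idle — unchanged: none
  layer 6 (follow_wall) active — suppresses: (-2, 0)
  → actuator (-2, 0)

0 -3
0 -3
-2 0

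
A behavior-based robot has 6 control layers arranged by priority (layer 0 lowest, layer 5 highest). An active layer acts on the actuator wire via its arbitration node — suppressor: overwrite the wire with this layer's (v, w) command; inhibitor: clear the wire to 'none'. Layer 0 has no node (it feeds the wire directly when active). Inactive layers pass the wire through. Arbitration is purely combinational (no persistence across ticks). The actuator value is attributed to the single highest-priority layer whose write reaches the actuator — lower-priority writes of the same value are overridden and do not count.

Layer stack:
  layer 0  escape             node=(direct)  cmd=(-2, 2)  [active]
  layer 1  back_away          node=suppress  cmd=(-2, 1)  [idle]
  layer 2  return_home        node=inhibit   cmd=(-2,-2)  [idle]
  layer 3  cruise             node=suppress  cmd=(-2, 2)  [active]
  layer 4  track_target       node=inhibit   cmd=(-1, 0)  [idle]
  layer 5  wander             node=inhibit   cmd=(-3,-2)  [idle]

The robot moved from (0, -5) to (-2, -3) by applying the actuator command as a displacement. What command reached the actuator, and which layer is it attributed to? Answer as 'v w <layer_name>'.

-2 2 cruise

displacement = (-2, -3) − (0, -5) = (-2, 2)
layer 0 (escape) active — direct: (-2, 2)
layer 1 (back_away) idle — unchanged: (-2, 2)
layer 2 (return_home) idle — unchanged: (-2, 2)
layer 3 (cruise) active — suppresses: (-2, 2)
layer 4 (track_target) idle — unchanged: (-2, 2)
layer 5 (wander) idle — unchanged: (-2, 2)
→ actuator (-2, 2) — from layer 3 (cruise)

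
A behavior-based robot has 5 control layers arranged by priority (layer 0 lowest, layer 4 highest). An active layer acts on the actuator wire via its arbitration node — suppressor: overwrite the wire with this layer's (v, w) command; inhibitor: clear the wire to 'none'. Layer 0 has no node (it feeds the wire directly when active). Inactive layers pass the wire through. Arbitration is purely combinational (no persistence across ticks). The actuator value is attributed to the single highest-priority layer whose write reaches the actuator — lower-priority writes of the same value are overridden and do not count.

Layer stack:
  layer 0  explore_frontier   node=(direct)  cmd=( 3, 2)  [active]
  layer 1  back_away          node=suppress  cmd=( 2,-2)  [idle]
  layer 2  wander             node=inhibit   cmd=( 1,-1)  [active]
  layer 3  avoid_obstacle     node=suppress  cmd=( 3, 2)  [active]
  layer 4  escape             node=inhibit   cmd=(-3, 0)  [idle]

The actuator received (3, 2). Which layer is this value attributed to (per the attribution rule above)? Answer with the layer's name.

avoid_obstacle

layer 0 (explore_frontier) active — direct: (3, 2)
layer 1 (back_away) idle — unchanged: (3, 2)
layer 2 (wander) active — inhibits: none
layer 3 (avoid_obstacle) active — suppresses: (3, 2)
layer 4 (escape) idle — unchanged: (3, 2)
→ actuator (3, 2)
last writer: layer 3 = avoid_obstacle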